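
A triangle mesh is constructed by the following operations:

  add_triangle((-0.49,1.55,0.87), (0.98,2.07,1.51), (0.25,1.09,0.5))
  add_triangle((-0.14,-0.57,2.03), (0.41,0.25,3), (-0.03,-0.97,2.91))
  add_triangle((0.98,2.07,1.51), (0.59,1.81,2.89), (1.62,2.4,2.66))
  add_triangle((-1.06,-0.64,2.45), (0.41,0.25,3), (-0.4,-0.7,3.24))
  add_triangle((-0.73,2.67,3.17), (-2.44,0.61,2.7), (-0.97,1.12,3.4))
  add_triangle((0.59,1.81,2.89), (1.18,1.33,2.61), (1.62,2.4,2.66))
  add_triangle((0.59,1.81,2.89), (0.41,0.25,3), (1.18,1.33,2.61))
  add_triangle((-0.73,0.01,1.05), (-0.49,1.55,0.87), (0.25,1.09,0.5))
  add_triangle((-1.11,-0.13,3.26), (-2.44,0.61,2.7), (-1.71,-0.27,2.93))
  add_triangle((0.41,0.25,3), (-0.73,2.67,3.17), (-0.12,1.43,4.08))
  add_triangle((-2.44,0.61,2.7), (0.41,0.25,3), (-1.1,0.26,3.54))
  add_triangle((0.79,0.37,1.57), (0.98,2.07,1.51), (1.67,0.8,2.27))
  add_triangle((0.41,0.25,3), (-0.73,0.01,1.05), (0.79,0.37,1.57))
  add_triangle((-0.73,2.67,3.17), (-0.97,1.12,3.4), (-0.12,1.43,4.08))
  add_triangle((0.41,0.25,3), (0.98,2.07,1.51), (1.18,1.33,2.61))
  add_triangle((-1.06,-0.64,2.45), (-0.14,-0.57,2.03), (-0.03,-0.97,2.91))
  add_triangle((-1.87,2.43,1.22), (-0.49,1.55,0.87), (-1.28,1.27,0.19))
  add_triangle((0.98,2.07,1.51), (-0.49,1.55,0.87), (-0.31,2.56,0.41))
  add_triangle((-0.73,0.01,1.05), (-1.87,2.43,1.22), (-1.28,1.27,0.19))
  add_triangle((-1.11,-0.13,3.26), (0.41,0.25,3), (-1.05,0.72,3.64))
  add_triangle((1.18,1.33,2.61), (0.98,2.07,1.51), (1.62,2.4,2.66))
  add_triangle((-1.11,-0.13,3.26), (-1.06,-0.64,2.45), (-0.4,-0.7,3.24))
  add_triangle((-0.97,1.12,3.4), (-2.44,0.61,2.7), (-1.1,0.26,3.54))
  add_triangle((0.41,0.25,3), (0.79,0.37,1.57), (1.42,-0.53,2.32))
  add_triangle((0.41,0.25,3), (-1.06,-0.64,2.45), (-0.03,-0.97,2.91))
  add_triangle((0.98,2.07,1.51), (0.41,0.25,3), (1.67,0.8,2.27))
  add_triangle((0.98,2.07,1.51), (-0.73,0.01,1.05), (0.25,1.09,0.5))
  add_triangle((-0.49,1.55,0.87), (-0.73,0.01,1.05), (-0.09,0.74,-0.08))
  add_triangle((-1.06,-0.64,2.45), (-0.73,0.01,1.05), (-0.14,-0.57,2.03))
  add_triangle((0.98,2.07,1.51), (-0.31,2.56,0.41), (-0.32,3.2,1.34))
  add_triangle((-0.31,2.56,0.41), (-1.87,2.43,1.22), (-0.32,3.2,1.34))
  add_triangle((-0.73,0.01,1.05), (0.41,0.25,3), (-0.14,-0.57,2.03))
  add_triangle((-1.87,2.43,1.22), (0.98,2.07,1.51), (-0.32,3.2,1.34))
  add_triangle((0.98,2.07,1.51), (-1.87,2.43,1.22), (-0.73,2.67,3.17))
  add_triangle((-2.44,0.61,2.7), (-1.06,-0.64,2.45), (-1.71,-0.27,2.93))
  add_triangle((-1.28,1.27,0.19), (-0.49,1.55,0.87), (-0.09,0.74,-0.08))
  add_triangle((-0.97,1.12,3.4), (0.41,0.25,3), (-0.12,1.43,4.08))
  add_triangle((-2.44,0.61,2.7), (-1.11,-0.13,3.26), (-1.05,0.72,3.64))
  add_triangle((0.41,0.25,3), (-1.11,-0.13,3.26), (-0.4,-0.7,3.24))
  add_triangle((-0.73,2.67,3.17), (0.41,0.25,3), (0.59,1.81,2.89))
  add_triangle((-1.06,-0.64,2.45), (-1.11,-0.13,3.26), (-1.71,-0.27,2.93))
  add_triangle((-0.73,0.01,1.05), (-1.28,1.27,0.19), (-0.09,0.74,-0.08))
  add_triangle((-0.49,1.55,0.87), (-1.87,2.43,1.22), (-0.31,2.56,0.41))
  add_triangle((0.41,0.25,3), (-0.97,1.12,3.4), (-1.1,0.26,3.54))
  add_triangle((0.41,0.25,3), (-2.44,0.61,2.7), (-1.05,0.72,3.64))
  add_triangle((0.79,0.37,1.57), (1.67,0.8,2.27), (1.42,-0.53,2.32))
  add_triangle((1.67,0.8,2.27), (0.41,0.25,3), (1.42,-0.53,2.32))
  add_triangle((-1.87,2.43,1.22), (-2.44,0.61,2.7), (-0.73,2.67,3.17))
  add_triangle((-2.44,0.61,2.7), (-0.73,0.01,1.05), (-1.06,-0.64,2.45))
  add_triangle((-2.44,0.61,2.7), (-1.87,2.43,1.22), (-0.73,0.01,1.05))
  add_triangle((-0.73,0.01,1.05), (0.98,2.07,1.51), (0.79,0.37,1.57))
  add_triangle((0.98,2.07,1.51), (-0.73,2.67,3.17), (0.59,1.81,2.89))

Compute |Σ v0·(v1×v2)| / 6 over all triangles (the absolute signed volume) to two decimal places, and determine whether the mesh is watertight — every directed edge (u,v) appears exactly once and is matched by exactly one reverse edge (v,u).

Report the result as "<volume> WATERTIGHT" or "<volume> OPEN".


15.49 WATERTIGHT

Per-triangle v0·(v1×v2)/6:
  t1: +0.1007
  t2: -0.0950
  t3: +0.3457
  t4: -0.3208
  t5: +1.5106
  t6: +0.3868
  t7: +0.5375
  t8: -0.1394
  t9: +0.4043
  t10: +0.1811
  t11: -0.3540
  t12: -0.2215
  t13: -0.0822
  t14: +0.9533
  t15: -0.3700
  t16: -0.0433
  t17: +0.1162
  t18: -0.4785
  t19: +0.2590
  t20: +0.6349
  t21: -0.1010
  t22: +0.2772
  t23: +0.8431
  t24: -0.3400
  t25: +0.6651
  t26: +1.0855
  t27: -0.1705
  t28: -0.0542
  t29: -0.0812
  t30: +0.4006
  t31: +0.5803
  t32: -0.3067
  t33: +0.6863
  t34: +1.6539
  t35: +0.0197
  t36: +0.1319
  t37: +0.4984
  t38: +0.7887
  t39: +0.5852
  t40: +1.1473
  t41: +0.1911
  t42: -0.1165
  t43: -0.3109
  t44: +0.6877
  t45: -0.2873
  t46: -0.1662
  t47: +0.8286
  t48: +2.7443
  t49: +0.0004
  t50: -0.1337
  t51: -0.5507
  t52: +0.9673
Σ = +15.4890 → |volume| = 15.49

Directed edges: 156 total, each appears once with its reverse present → watertight.


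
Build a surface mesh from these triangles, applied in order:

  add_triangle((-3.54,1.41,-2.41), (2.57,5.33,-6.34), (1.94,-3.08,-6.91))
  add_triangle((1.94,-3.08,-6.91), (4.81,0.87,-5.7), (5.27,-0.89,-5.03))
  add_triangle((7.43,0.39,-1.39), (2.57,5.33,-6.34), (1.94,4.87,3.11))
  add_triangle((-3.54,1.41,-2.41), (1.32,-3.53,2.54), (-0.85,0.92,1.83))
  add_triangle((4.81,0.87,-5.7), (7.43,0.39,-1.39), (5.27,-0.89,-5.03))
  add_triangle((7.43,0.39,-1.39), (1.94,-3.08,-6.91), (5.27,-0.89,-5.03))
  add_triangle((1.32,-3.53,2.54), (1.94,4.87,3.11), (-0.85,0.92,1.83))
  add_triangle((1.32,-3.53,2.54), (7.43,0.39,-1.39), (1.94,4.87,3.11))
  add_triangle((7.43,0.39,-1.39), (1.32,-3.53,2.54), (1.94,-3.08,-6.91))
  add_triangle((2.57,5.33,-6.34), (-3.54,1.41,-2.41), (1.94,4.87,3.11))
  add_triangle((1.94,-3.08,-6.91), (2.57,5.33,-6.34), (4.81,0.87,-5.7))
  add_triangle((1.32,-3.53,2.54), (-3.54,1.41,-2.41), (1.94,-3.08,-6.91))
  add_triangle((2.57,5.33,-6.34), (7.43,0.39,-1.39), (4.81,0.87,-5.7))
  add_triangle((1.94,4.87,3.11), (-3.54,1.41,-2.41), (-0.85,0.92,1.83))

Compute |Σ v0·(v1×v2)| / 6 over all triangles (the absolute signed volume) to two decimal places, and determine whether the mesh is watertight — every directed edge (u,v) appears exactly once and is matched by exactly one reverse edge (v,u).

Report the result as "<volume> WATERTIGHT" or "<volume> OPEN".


321.19 WATERTIGHT

Per-triangle v0·(v1×v2)/6:
  t1: +41.8666
  t2: +10.1555
  t3: +56.9385
  t4: +4.8324
  t5: +10.0271
  t6: +6.4761
  t7: +7.4831
  t8: +31.9350
  t9: +40.1621
  t10: +33.6393
  t11: +27.0453
  t12: +16.8234
  t13: +26.4001
  t14: +7.4051
Σ = +321.1897 → |volume| = 321.19

Directed edges: 42 total, each appears once with its reverse present → watertight.


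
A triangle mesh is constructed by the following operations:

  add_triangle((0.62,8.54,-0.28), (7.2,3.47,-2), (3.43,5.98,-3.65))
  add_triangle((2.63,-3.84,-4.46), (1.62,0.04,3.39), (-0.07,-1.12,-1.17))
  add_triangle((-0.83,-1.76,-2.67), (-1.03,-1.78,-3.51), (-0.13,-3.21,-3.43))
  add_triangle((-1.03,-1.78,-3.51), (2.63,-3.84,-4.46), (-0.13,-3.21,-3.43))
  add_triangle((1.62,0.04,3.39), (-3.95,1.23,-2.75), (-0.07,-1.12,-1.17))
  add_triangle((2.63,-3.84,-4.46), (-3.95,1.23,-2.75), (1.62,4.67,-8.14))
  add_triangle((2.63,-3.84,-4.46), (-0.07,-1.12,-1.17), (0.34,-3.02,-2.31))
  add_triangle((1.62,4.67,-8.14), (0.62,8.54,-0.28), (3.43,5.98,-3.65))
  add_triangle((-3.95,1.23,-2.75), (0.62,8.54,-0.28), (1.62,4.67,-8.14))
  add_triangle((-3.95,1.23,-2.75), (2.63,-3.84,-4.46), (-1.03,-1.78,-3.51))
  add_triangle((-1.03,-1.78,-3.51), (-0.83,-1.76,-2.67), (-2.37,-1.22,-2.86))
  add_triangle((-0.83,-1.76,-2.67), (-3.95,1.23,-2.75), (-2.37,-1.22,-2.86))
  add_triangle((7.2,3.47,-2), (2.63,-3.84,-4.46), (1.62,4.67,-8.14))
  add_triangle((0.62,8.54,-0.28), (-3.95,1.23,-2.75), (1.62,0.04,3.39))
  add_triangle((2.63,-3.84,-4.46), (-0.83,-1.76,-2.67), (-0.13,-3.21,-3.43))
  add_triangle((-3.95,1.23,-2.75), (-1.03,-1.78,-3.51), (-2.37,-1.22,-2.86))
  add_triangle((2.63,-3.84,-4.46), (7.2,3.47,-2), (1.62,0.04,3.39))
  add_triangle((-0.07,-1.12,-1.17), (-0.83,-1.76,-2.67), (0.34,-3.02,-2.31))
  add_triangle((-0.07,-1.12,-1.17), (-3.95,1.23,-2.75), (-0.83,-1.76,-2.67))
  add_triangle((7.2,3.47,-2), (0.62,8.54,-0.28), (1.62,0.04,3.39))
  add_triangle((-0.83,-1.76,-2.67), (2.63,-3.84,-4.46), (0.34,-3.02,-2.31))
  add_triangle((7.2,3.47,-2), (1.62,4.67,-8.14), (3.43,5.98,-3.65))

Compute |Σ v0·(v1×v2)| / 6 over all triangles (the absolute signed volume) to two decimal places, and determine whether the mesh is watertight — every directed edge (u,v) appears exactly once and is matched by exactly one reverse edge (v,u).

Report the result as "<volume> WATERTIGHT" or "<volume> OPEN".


Per-triangle v0·(v1×v2)/6:
  t1: +26.1144
  t2: +1.9292
  t3: +0.2482
  t4: +2.5792
  t5: +1.2985
  t6: +39.8628
  t7: -0.4969
  t8: +27.7595
  t9: +50.8591
  t10: +3.1457
  t11: +0.3698
  t12: -1.0890
  t13: +64.5378
  t14: +13.2608
  t15: -1.3212
  t16: +1.9267
  t17: +26.8505
  t18: -0.0315
  t19: +0.0827
  t20: +37.8796
  t21: +2.2524
  t22: +27.3407
Σ = +325.3591 → |volume| = 325.36

Directed edges: 66 total, each appears once with its reverse present → watertight.

325.36 WATERTIGHT


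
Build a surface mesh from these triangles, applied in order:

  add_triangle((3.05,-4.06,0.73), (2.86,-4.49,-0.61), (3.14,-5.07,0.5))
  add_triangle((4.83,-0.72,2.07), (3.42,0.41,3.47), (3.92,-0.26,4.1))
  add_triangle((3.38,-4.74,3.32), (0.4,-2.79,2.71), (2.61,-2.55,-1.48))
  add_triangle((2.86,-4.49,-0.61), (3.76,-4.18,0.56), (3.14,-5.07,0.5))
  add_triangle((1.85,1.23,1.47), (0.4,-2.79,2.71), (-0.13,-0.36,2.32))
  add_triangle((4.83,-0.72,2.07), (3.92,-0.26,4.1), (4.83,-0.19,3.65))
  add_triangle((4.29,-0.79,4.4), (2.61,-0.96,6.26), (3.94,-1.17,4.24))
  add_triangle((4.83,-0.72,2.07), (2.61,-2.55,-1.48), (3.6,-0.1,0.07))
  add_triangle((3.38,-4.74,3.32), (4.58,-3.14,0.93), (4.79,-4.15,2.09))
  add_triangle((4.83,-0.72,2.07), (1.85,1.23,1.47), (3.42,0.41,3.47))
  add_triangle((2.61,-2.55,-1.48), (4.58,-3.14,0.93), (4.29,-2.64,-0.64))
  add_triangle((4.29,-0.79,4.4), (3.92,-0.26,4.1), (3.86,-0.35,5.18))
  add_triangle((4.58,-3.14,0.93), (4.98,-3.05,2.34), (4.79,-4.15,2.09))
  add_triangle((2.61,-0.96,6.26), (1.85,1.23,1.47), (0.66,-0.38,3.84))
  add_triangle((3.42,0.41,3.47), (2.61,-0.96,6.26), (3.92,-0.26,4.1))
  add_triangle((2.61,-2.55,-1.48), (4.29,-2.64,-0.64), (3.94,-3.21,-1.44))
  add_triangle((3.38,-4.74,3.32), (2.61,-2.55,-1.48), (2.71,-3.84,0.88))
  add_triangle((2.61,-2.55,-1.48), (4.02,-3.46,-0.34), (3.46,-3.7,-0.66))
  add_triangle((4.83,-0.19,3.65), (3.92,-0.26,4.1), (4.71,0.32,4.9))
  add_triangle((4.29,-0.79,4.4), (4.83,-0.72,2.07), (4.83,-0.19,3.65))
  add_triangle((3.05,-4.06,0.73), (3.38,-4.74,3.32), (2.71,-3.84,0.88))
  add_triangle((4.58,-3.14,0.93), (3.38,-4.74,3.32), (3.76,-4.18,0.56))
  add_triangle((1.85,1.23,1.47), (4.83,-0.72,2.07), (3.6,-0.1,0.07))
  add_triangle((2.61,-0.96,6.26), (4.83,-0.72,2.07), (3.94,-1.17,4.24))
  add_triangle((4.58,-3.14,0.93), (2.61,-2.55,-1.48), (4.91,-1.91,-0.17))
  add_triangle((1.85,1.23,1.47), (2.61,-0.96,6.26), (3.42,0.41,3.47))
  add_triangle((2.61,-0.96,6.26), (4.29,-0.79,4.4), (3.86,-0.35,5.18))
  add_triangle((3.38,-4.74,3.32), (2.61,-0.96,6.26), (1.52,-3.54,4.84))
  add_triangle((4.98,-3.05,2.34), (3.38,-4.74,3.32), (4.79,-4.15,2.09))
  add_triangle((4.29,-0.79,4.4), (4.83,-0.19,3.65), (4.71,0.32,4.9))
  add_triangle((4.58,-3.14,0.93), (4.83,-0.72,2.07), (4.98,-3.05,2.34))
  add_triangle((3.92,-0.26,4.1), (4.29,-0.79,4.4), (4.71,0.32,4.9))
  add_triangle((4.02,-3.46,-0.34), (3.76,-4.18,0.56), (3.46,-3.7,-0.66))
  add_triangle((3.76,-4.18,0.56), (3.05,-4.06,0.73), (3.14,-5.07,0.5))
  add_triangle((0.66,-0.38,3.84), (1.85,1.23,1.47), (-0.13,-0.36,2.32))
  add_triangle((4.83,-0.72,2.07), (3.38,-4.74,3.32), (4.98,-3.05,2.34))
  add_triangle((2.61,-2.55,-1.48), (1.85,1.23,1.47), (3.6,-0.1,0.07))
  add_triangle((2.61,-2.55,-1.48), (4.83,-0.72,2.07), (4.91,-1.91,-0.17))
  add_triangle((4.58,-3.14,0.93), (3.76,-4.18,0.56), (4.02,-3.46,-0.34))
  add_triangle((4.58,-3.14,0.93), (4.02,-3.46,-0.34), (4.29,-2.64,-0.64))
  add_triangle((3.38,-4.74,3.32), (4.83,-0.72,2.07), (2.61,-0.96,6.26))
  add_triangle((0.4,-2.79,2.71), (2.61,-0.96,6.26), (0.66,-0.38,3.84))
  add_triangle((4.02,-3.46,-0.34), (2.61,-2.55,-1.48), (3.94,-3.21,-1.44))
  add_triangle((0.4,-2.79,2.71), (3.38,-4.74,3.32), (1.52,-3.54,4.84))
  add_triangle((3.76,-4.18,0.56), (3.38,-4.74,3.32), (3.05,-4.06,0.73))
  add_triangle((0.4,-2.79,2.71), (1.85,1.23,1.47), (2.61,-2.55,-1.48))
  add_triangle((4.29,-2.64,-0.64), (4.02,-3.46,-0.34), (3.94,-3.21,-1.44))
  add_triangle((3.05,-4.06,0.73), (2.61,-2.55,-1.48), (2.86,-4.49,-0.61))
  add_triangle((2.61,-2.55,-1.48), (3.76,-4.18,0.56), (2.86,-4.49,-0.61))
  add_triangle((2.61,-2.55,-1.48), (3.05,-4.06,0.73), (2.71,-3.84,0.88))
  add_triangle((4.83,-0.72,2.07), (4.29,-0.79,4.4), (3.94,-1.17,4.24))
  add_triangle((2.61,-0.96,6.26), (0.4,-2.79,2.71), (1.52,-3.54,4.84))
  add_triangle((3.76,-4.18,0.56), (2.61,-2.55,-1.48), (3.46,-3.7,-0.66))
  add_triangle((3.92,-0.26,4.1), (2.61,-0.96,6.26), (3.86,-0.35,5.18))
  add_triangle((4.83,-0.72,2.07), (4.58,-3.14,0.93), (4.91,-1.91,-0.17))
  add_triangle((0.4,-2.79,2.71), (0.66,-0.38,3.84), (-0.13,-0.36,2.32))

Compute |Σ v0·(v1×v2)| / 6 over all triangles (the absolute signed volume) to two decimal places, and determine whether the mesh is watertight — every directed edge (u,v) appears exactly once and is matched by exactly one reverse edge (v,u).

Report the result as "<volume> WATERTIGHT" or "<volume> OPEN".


64.67 WATERTIGHT

Per-triangle v0·(v1×v2)/6:
  t1: -0.4985
  t2: +1.2686
  t3: +3.6285
  t4: +1.0518
  t5: -2.0816
  t6: -0.6200
  t7: +1.0704
  t8: +3.4755
  t9: +0.3253
  t10: +1.9281
  t11: -1.3394
  t12: +0.3827
  t13: +1.1891
  t14: +1.6985
  t15: +1.4137
  t16: +0.0373
  t17: -1.2046
  t18: +0.5344
  t19: -0.5769
  t20: +1.2843
  t21: +0.2686
  t22: +3.5973
  t23: +2.0233
  t24: -1.2390
  t25: +2.9119
  t26: +1.7803
  t27: +1.3429
  t28: +8.0238
  t29: +2.1046
  t30: +1.1415
  t31: +2.3256
  t32: +0.0446
  t33: +0.6570
  t34: +0.2593
  t35: +0.3321
  t36: +2.7750
  t37: -0.9548
  t38: -1.4919
  t39: +1.3048
  t40: +1.0778
  t41: +16.6727
  t42: +2.4903
  t43: +0.3779
  t44: +2.3644
  t45: +1.0116
  t46: -6.5094
  t47: +0.7467
  t48: -1.3389
  t49: +1.7629
  t50: +0.1401
  t51: +0.8923
  t52: +0.8970
  t53: -0.0874
  t54: -0.3707
  t55: +3.5193
  t56: +0.8479
Σ = +64.6690 → |volume| = 64.67

Directed edges: 168 total, each appears once with its reverse present → watertight.


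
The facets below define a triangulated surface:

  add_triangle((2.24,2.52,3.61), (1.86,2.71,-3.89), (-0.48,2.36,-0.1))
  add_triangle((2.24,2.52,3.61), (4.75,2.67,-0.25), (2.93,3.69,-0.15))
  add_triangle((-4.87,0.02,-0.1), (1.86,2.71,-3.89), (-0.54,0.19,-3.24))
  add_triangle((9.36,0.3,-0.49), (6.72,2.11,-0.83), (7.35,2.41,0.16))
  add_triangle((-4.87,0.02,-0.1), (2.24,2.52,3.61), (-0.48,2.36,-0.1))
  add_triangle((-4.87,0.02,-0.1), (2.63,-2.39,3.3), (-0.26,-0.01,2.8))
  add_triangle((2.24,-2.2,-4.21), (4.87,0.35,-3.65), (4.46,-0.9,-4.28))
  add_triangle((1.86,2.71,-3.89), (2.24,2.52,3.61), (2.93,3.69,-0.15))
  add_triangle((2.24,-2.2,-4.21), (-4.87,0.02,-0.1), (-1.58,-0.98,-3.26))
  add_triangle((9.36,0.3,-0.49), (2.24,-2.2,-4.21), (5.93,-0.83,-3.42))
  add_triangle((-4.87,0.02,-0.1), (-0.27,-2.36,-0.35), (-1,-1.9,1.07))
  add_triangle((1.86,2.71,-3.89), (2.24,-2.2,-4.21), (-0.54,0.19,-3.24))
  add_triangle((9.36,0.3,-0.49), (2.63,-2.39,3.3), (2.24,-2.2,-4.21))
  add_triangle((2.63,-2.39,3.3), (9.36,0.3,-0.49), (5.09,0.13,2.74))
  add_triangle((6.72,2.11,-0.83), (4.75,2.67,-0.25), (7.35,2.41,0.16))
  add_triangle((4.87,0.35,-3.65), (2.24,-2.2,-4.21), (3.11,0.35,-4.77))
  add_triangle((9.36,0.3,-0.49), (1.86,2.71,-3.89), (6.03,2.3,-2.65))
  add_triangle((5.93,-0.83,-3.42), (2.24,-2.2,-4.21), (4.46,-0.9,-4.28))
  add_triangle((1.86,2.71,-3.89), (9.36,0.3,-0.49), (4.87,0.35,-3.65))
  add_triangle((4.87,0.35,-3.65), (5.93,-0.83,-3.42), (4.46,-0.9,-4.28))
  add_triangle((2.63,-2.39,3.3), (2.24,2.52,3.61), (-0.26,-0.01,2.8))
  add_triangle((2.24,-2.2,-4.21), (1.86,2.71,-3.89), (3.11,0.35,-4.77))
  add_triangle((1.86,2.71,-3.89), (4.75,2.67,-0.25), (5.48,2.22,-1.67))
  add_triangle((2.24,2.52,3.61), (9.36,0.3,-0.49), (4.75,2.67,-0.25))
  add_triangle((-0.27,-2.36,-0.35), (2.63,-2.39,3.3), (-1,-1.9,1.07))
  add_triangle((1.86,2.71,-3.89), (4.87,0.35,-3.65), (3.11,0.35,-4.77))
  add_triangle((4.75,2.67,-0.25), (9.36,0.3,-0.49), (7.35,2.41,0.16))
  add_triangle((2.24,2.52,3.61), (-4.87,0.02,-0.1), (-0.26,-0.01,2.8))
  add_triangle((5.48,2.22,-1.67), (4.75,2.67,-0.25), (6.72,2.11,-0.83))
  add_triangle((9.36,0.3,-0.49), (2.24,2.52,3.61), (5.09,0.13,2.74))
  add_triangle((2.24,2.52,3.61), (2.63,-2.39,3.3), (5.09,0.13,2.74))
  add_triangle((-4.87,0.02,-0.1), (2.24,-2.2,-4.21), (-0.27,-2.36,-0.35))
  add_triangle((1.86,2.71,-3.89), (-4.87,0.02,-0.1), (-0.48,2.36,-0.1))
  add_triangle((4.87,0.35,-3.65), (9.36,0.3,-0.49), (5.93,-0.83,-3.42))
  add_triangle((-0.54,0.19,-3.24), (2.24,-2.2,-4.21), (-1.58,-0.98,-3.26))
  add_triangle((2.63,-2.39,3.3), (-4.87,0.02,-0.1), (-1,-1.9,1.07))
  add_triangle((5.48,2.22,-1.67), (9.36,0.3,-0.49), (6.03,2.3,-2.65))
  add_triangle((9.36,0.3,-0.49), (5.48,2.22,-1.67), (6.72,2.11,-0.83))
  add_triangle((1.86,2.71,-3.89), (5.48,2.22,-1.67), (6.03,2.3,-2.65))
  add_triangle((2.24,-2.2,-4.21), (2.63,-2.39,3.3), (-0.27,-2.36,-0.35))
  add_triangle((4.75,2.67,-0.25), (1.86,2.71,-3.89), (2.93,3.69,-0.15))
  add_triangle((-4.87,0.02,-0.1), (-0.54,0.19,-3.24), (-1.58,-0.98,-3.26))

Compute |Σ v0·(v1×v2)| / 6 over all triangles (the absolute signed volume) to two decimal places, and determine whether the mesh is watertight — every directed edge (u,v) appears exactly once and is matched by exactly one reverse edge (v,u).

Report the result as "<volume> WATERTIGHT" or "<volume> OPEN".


232.01 WATERTIGHT

Per-triangle v0·(v1×v2)/6:
  t1: +7.6122
  t2: +6.0253
  t3: +6.5237
  t4: +3.2323
  t5: +7.0063
  t6: +5.3883
  t7: +0.7114
  t8: +0.1107
  t9: +2.3315
  t10: +4.5075
  t11: +2.6223
  t12: +7.2568
  t13: +27.9807
  t14: +11.4269
  t15: +1.3710
  t16: +4.9340
  t17: +2.8130
  t18: +2.3888
  t19: +12.8899
  t20: +1.9706
  t21: +6.3290
  t22: +2.3220
  t23: +4.4033
  t24: +14.6447
  t25: +2.6687
  t26: +4.8442
  t27: -2.1442
  t28: +5.7910
  t29: +1.4992
  t30: +11.6750
  t31: +8.9482
  t32: +7.5438
  t33: +7.3195
  t34: +6.3432
  t35: +3.2302
  t36: +2.9107
  t37: +2.8990
  t38: +2.5629
  t39: +1.8851
  t40: +8.0169
  t41: +6.1389
  t42: +3.0773
Σ = +232.0116 → |volume| = 232.01

Directed edges: 126 total, each appears once with its reverse present → watertight.


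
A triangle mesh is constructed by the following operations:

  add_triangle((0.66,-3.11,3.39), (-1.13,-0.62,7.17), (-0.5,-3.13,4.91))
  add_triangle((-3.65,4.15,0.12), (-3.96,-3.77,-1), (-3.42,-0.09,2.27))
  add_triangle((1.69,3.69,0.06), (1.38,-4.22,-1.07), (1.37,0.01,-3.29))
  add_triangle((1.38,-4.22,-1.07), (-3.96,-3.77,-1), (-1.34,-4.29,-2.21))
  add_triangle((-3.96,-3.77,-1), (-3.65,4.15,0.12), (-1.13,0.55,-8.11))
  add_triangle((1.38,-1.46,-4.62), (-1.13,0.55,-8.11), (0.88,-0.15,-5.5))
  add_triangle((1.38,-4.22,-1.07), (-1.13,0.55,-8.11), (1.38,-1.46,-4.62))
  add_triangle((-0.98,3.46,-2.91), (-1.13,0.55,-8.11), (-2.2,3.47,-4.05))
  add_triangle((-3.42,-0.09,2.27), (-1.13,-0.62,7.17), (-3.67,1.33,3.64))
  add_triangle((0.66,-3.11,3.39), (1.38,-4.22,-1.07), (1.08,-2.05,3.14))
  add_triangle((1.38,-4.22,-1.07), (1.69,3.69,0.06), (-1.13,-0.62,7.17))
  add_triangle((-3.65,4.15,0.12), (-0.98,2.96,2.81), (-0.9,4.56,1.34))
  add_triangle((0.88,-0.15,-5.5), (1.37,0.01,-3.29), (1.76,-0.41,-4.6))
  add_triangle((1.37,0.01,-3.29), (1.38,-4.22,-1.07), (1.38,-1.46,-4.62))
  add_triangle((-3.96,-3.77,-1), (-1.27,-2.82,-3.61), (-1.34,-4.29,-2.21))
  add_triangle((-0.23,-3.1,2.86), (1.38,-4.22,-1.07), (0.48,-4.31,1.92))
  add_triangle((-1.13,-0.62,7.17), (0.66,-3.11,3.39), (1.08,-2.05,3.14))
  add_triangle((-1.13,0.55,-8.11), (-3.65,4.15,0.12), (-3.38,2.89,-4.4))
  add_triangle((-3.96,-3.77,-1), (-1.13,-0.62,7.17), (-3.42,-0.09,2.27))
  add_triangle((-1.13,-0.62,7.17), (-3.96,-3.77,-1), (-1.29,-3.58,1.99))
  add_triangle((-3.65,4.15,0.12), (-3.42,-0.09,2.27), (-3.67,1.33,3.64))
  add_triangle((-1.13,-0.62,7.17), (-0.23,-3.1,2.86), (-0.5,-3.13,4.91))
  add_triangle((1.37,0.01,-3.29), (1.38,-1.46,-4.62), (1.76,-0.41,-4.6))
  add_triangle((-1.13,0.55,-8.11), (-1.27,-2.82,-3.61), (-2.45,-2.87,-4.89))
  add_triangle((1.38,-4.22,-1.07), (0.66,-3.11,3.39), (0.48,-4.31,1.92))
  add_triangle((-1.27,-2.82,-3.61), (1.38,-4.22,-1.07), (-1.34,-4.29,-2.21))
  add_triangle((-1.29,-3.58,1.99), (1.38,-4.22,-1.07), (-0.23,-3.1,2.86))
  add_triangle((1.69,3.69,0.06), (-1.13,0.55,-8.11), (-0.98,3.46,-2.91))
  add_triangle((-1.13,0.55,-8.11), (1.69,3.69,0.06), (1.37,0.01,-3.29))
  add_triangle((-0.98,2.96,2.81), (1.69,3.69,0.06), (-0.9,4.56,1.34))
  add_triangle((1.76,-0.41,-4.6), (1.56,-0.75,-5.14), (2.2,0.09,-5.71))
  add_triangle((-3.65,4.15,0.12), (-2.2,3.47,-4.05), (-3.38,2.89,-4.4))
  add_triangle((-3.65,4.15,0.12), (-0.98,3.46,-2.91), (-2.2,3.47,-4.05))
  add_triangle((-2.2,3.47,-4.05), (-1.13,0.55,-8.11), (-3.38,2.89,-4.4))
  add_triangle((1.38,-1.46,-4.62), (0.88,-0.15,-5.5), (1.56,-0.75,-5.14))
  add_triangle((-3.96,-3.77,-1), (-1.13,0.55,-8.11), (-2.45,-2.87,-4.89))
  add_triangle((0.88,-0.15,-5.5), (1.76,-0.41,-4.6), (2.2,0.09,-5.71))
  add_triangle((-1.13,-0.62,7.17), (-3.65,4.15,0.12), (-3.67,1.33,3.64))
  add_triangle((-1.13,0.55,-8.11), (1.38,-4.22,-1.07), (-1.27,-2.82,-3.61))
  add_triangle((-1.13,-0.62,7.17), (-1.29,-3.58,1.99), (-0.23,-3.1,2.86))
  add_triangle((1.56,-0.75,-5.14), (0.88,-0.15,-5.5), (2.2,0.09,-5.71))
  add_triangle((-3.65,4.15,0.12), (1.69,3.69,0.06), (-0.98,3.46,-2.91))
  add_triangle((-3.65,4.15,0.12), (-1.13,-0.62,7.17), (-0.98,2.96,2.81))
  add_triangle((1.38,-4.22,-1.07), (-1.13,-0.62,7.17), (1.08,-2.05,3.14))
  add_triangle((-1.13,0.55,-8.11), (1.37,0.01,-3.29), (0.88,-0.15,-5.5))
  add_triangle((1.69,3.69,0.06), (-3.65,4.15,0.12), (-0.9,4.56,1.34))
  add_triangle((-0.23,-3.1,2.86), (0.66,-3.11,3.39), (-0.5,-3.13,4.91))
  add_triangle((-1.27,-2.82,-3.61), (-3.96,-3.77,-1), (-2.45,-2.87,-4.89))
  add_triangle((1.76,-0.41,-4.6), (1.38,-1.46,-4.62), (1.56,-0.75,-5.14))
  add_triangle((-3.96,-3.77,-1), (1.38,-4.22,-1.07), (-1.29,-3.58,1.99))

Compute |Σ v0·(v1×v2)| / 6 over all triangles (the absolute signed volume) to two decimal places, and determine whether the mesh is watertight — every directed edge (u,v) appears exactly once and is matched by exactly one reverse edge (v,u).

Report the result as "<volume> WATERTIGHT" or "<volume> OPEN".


267.76 OPEN

Per-triangle v0·(v1×v2)/6:
  t1: +2.9393
  t2: +13.5931
  t3: +5.8623
  t4: +4.0137
  t5: +40.4947
  t6: +2.5156
  t7: +8.0768
  t8: +4.7320
  t9: +5.6255
  t10: +2.1228
  t11: +14.1072
  t12: +4.5050
  t13: +0.3136
  t14: +2.0146
  t15: +4.5539
  t16: +0.2521
  t17: +2.7631
  t18: -2.7068
  t19: +14.6353
  t20: +12.2692
  t21: +4.7865
  t22: +0.2198
  t23: -0.0007
  t24: +4.0076
  t25: +1.9750
  t26: +3.8546
  t27: +3.7753
  t28: +10.2848
  t29: +9.6139
  t30: +3.2577
  t31: +0.1833
  t32: +5.0481
  t33: +4.1489
  t34: +6.2206
  t35: +0.5438
  t36: +7.3592
  t37: -0.5662
  t38: +8.2570
  t39: +10.7847
  t40: +4.2274
  t41: +0.8852
  t42: +10.2087
  t43: +11.2278
  t44: -5.5415
  t45: +0.8183
  t46: +4.2247
  t47: +1.0028
  t48: +3.3743
  t49: +0.2400
  t50: +10.6597
Σ = +267.7643 → |volume| = 267.76

Directed edges: 150 total; 6 unmatched, e.g. (1.69,3.69,0.06)→(-1.13,-0.62,7.17) → open.


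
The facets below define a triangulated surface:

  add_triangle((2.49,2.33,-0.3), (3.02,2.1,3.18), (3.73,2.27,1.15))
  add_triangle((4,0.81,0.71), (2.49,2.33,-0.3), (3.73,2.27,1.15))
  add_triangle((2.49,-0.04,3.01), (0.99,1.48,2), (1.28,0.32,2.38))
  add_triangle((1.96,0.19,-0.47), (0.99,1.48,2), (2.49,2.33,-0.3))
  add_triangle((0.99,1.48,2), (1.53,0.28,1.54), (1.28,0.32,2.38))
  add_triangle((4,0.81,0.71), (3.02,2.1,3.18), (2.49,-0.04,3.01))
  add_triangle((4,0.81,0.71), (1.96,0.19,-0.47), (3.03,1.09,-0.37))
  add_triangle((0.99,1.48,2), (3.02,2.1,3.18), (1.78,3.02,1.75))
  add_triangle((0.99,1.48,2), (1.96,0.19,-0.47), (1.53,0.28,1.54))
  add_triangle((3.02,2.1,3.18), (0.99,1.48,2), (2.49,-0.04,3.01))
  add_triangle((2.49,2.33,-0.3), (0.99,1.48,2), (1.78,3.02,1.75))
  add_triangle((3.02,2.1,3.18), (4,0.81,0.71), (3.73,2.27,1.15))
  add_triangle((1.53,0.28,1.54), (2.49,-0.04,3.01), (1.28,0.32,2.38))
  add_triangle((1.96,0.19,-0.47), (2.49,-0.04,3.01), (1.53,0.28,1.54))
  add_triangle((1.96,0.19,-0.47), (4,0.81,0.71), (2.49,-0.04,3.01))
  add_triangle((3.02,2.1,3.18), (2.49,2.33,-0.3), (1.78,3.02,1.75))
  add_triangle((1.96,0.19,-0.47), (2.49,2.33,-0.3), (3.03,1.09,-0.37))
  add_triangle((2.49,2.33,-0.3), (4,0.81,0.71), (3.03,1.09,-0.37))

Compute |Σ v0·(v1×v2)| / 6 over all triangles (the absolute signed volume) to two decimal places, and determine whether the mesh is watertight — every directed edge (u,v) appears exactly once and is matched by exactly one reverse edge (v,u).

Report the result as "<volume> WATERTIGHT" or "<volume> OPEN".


11.61 WATERTIGHT

Per-triangle v0·(v1×v2)/6:
  t1: +1.3129
  t2: +1.3431
  t3: +0.4034
  t4: -1.3922
  t5: -0.3396
  t6: +3.5075
  t7: +0.3850
  t8: +0.9085
  t9: -0.7659
  t10: +1.0084
  t11: -0.7398
  t12: +2.1856
  t13: -0.1490
  t14: -0.3304
  t15: +0.6510
  t16: +2.5837
  t17: +0.1660
  t18: +0.8693
Σ = +11.6075 → |volume| = 11.61

Directed edges: 54 total, each appears once with its reverse present → watertight.


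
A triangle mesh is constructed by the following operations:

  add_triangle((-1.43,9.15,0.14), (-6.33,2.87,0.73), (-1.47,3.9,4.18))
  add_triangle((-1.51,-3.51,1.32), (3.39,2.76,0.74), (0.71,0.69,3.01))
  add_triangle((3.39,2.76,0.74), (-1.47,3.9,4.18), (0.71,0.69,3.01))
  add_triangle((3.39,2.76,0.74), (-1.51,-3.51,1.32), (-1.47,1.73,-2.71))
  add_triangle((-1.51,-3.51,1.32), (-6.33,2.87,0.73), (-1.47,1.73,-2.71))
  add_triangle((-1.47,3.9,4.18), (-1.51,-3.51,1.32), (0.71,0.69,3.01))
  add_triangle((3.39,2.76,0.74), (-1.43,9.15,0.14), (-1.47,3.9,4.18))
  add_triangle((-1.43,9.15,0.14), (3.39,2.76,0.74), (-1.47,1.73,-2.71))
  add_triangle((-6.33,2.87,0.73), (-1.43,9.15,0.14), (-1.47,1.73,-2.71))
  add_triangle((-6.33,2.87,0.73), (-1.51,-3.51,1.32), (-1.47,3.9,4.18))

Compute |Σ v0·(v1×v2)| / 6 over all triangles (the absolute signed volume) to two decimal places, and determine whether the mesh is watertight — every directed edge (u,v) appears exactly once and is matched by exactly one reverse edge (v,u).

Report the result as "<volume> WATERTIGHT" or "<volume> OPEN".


Per-triangle v0·(v1×v2)/6:
  t1: +36.0559
  t2: +3.7832
  t3: +7.9369
  t4: +0.3506
  t5: +11.4572
  t6: +7.3854
  t7: +24.9271
  t8: +14.6704
  t9: +25.7992
  t10: +21.6566
Σ = +154.0224 → |volume| = 154.02

Directed edges: 30 total, each appears once with its reverse present → watertight.

154.02 WATERTIGHT


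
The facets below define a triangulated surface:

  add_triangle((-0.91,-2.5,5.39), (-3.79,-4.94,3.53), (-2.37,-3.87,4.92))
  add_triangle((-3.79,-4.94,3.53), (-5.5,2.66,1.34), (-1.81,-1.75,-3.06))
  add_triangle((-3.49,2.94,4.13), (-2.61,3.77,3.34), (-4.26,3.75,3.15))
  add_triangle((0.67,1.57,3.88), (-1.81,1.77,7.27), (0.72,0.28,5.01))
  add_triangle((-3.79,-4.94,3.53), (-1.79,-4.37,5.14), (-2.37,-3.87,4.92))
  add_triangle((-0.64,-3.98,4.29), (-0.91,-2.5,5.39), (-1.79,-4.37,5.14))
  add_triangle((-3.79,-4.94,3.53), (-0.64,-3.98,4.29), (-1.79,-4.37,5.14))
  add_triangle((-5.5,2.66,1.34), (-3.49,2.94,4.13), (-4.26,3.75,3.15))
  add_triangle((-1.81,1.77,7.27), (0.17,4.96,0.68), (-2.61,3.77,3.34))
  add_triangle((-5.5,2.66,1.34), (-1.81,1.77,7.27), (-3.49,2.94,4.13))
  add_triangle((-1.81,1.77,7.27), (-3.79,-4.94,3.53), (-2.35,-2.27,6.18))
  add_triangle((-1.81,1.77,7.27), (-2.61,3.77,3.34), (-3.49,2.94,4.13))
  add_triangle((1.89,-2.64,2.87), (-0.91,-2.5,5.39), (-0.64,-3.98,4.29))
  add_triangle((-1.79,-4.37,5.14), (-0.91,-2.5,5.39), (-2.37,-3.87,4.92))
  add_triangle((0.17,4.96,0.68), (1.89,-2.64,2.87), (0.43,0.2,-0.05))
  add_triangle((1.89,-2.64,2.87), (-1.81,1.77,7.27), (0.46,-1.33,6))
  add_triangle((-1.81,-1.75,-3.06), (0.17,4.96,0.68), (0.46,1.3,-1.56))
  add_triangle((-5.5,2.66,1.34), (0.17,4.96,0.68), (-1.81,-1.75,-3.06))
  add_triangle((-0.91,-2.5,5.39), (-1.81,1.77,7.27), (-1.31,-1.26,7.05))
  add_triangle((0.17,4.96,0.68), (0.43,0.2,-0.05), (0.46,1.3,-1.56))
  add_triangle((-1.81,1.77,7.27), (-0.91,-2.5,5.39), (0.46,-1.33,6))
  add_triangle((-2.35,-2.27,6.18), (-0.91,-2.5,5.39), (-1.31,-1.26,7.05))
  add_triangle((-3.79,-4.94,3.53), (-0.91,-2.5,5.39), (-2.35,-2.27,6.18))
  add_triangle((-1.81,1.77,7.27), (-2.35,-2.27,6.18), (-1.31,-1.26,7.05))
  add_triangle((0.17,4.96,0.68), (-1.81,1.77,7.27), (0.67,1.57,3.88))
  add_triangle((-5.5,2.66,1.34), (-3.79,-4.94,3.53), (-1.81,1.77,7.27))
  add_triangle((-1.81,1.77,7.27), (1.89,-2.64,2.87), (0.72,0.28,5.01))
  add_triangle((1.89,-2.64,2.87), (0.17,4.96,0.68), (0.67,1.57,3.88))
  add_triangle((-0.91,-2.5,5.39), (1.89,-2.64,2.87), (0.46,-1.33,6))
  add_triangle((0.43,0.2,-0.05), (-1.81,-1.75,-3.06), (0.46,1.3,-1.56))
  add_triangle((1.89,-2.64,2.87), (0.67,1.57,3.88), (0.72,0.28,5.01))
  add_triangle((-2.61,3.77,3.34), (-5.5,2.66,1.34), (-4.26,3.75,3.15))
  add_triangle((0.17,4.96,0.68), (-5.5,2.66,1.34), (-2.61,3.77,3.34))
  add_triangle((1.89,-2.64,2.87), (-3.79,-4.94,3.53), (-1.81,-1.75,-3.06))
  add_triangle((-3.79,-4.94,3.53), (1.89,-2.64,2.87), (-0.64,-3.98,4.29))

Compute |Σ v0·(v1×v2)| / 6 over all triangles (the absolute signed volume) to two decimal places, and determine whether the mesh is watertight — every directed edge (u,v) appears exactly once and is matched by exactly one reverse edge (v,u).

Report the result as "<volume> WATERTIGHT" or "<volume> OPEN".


Per-triangle v0·(v1×v2)/6:
  t1: -0.0107
  t2: +28.0092
  t3: +1.7521
  t4: +3.3536
  t5: +1.7771
  t6: +1.7992
  t7: +2.1482
  t8: +2.6557
  t9: +11.5471
  t10: +5.1485
  t11: +7.6128
  t12: +4.6511
  t13: +4.1463
  t14: +1.4307
  t15: +1.2573
  t16: +0.9033
  t17: +3.4832
  t18: +14.4455
  t19: -0.4988
  t20: +0.5814
  t21: +7.5645
  t22: +2.2951
  t23: +5.5880
  t24: +4.9625
  t25: +9.2469
  t26: +44.5360
  t27: +4.9930
  t28: +4.3536
  t29: +4.8312
  t30: +0.3526
  t31: +1.9323
  t32: +0.6668
  t33: +10.8401
  t34: +13.5173
  t35: +2.7071
Σ = +214.5795 → |volume| = 214.58

Directed edges: 105 total; 3 unmatched, e.g. (1.89,-2.64,2.87)→(0.43,0.2,-0.05) → open.

214.58 OPEN


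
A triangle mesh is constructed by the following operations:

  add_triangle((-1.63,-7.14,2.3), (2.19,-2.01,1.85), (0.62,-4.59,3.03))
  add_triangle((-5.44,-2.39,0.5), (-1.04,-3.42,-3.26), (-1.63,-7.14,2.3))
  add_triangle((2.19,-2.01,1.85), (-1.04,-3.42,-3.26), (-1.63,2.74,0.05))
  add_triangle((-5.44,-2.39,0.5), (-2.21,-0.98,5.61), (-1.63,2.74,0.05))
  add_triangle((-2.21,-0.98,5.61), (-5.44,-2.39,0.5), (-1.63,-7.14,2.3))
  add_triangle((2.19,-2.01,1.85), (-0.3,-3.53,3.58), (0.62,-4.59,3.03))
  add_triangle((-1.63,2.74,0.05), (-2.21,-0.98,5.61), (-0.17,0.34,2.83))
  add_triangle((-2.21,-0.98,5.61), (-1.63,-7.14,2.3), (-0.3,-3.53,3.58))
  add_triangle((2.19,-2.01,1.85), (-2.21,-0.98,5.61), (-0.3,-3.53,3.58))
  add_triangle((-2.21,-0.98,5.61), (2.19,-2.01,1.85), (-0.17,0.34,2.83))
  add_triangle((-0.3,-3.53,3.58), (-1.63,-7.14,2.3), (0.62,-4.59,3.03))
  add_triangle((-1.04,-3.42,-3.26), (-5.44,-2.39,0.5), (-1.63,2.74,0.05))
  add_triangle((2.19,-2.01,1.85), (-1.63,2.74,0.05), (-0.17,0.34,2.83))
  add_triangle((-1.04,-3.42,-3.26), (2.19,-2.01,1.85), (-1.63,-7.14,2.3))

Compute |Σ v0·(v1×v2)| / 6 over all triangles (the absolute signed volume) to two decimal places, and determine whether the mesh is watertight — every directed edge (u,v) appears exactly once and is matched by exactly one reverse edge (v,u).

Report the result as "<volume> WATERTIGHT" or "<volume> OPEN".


129.11 WATERTIGHT

Per-triangle v0·(v1×v2)/6:
  t1: +2.5036
  t2: +25.3205
  t3: -1.1971
  t4: +16.9419
  t5: +31.4737
  t6: +2.1451
  t7: +3.6846
  t8: +8.9613
  t9: +6.1757
  t10: +3.7672
  t11: +3.9146
  t12: +10.7831
  t13: +1.2543
  t14: +13.3777
Σ = +129.1062 → |volume| = 129.11

Directed edges: 42 total, each appears once with its reverse present → watertight.


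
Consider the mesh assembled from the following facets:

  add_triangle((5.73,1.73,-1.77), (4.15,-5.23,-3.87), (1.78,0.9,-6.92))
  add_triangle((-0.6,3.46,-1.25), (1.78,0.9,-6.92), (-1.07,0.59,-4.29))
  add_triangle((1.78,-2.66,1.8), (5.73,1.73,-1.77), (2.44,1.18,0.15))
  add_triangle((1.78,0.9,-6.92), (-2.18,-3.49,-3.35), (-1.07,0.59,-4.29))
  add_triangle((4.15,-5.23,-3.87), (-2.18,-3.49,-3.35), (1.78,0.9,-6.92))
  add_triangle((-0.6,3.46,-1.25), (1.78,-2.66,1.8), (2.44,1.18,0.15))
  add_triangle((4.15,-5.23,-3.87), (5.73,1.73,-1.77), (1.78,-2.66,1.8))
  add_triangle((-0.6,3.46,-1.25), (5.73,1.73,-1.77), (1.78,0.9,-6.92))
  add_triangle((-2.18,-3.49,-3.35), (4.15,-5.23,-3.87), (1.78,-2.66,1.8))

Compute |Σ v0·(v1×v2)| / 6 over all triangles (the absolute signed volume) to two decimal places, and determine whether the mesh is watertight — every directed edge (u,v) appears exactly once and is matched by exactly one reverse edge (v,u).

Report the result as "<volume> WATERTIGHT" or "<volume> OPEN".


158.10 OPEN

Per-triangle v0·(v1×v2)/6:
  t1: +40.3353
  t2: +8.2318
  t3: +3.7544
  t4: +9.9532
  t5: +34.3957
  t6: +0.8413
  t7: +22.4512
  t8: +21.6539
  t9: +16.4783
Σ = +158.0950 → |volume| = 158.10

Directed edges: 27 total; 7 unmatched, e.g. (-1.07,0.59,-4.29)→(-0.6,3.46,-1.25) → open.


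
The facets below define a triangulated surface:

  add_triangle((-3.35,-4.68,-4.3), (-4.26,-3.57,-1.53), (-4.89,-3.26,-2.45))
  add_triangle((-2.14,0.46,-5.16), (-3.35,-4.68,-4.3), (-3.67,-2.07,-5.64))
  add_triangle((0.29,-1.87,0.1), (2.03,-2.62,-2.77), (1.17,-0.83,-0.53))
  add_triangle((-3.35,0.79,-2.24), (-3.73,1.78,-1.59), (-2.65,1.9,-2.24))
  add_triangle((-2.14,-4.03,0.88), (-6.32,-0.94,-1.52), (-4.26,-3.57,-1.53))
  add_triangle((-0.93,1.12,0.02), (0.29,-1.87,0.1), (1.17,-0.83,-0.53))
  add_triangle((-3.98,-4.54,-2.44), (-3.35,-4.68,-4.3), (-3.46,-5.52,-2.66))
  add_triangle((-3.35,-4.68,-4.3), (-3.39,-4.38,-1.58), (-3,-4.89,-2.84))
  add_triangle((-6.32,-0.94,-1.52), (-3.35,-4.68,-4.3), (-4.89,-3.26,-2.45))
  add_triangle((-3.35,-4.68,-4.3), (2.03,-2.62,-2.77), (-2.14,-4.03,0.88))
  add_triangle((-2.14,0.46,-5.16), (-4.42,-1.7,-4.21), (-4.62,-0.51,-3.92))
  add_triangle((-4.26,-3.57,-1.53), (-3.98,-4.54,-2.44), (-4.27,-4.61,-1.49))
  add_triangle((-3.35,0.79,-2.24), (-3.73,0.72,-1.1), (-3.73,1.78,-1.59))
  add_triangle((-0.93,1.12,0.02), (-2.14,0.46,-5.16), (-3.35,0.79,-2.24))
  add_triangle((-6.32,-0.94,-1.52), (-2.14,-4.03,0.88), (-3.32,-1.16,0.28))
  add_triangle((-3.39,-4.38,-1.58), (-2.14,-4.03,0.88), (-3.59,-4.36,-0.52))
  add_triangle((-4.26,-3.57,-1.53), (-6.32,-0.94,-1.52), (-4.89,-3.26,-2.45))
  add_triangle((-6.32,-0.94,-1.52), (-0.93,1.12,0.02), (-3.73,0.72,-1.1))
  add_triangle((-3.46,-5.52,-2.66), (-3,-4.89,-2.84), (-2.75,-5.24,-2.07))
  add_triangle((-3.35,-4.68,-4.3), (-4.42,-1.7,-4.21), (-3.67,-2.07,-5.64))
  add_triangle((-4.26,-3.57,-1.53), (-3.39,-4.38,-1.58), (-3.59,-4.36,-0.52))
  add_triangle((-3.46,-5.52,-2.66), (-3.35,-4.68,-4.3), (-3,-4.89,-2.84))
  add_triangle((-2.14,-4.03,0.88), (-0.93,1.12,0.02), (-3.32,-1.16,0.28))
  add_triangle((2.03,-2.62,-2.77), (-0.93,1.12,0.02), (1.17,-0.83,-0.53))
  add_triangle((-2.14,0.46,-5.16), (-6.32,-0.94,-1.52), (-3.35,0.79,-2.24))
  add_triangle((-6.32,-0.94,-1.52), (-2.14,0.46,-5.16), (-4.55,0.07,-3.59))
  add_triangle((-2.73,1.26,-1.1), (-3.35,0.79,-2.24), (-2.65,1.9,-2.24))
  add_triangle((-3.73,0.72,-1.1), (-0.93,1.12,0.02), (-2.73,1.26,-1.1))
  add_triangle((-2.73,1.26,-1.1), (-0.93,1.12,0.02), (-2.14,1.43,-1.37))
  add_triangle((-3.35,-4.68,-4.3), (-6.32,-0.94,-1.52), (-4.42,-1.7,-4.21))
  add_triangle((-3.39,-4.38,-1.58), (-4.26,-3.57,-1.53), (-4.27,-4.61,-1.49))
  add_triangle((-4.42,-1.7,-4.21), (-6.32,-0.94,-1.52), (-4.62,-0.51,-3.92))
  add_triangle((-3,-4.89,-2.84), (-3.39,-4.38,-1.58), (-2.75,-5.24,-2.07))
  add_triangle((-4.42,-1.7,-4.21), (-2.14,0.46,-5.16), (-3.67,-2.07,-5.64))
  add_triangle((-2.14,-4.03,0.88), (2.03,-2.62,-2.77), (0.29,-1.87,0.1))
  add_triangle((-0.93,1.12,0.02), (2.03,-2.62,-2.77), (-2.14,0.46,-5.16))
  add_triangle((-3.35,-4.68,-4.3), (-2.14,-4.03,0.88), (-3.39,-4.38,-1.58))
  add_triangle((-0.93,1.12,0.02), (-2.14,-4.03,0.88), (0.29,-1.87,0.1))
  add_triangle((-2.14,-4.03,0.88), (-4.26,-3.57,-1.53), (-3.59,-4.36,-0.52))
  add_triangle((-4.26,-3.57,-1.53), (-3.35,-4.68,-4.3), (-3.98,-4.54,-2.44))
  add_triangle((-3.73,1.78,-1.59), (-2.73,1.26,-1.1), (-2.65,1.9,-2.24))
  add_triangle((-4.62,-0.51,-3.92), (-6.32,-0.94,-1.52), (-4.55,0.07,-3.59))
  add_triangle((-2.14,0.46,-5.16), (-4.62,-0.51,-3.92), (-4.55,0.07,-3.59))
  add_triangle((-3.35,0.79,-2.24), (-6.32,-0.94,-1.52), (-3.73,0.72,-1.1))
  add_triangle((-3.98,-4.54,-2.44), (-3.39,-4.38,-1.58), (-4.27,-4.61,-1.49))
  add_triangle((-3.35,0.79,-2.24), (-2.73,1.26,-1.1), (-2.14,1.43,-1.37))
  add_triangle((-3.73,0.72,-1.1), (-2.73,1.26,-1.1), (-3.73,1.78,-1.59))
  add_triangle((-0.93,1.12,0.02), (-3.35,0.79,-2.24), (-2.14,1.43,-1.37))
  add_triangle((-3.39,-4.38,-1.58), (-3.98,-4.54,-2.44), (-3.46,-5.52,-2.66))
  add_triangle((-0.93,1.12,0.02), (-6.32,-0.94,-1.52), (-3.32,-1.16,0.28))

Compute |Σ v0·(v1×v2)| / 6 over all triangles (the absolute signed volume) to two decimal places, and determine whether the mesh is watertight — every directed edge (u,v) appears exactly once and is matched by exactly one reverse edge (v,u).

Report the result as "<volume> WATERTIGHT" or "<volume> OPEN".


87.15 OPEN

Per-triangle v0·(v1×v2)/6:
  t1: +2.7648
  t2: +2.3291
  t3: +0.6538
  t4: +0.8789
  t5: +6.2899
  t6: -0.1095
  t7: +2.0371
  t8: -1.2824
  t9: +3.7106
  t10: +14.1709
  t11: +3.3676
  t12: +0.7775
  t13: +0.7814
  t14: +1.8593
  t15: +3.2378
  t16: +1.1196
  t17: +2.5918
  t18: +0.5961
  t19: +0.2651
  t20: +4.8195
  t21: +1.1885
  t22: +0.3078
  t23: +0.4532
  t24: +0.2584
  t25: +5.1277
  t26: -1.6079
  t27: -0.6775
  t28: +0.3065
  t29: +0.2390
  t30: +10.0242
  t31: -0.3131
  t32: +3.6719
  t33: -0.9226
  t34: +3.5411
  t35: +2.1715
  t36: +0.7533
  t37: +2.3305
  t38: -0.0878
  t39: +0.3602
  t40: +1.3051
  t41: -0.0044
  t42: +1.7437
  t43: +1.6187
  t44: +1.6506
  t45: +0.4700
  t46: +0.3538
  t47: +0.0290
  t48: -0.3010
  t49: +0.7033
  t50: +1.6004
Σ = +87.1533 → |volume| = 87.15

Directed edges: 150 total; 6 unmatched, e.g. (-2.14,0.46,-5.16)→(-3.35,-4.68,-4.3) → open.


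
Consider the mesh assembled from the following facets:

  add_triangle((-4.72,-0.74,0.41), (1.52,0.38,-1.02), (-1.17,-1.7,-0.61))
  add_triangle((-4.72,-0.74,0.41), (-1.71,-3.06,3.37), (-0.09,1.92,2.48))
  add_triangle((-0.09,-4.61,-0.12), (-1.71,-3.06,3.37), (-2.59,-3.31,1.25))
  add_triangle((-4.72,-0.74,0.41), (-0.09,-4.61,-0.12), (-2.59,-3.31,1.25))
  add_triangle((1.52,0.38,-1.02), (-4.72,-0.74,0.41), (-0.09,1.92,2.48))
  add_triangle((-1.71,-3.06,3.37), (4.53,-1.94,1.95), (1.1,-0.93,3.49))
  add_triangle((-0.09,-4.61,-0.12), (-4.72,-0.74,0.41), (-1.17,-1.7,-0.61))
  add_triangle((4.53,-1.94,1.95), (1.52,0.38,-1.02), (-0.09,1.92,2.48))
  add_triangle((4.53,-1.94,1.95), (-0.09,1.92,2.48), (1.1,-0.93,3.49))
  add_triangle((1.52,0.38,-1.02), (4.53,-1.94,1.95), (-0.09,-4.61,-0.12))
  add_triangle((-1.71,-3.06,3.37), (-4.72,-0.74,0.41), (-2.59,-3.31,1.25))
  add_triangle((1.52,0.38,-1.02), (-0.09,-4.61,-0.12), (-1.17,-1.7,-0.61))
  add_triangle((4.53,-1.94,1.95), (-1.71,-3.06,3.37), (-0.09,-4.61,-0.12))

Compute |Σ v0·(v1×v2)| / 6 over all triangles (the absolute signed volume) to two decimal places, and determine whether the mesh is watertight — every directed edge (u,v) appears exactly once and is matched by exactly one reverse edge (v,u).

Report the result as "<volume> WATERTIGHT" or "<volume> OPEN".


68.47 OPEN

Per-triangle v0·(v1×v2)/6:
  t1: +1.1387
  t2: +10.3311
  t3: +4.9993
  t4: +3.9979
  t5: +1.6266
  t6: +7.2141
  t7: +2.4204
  t8: +4.3389
  t9: +5.1576
  t10: +5.9395
  t11: +5.1080
  t12: +1.5571
  t13: +14.6436
Σ = +68.4726 → |volume| = 68.47

Directed edges: 39 total; 3 unmatched, e.g. (-1.71,-3.06,3.37)→(-0.09,1.92,2.48) → open.


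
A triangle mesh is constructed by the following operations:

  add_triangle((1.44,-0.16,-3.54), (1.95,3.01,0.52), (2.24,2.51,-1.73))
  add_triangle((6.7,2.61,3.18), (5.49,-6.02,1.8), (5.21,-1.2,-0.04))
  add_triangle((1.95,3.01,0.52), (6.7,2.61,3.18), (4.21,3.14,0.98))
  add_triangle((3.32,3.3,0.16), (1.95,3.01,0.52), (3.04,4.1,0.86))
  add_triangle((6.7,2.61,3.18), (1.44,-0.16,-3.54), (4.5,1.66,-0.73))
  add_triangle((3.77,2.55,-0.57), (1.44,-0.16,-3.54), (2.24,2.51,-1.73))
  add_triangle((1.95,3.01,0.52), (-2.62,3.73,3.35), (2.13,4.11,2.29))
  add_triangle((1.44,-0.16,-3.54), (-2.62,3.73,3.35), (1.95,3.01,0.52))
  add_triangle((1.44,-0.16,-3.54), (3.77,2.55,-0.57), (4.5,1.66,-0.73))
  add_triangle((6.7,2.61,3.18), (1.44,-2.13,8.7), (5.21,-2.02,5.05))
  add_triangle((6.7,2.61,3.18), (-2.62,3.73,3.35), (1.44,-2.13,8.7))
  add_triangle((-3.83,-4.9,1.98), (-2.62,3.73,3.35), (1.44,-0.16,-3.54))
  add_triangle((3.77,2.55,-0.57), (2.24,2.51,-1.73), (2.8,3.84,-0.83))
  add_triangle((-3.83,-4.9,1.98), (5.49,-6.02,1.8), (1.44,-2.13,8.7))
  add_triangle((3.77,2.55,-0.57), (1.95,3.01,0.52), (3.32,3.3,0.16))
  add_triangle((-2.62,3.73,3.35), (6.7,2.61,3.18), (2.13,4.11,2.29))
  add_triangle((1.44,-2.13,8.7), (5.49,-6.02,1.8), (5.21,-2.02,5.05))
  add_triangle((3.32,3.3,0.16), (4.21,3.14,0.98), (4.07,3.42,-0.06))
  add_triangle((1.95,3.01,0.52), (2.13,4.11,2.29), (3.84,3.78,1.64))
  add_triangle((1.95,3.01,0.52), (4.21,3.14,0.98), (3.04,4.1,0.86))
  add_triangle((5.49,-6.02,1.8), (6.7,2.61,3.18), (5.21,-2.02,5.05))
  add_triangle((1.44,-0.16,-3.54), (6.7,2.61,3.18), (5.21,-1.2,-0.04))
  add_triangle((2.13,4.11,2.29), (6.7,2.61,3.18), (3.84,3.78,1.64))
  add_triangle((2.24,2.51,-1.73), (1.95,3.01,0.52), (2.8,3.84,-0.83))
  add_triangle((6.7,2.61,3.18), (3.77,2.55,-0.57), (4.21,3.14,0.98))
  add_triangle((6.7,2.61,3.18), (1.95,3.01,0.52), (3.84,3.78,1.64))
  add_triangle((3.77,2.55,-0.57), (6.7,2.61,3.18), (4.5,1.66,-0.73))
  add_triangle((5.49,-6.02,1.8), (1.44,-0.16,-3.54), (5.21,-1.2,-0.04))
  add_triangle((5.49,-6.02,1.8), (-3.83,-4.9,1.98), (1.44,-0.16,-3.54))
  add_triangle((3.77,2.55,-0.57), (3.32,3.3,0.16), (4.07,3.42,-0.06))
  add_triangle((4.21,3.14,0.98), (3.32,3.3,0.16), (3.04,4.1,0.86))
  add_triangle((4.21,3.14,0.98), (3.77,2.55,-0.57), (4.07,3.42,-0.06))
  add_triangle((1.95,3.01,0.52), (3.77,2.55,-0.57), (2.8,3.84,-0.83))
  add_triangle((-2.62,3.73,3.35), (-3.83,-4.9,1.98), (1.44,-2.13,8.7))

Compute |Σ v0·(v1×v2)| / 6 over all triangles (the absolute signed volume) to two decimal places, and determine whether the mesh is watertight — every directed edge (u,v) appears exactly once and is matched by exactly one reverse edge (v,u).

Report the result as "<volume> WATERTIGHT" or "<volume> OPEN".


389.29 WATERTIGHT

Per-triangle v0·(v1×v2)/6:
  t1: -0.5938
  t2: +19.9872
  t3: +1.8794
  t4: +0.1689
  t5: +1.8686
  t6: +3.0682
  t7: +3.2690
  t8: +6.7792
  t9: +2.8533
  t10: +28.5067
  t11: +56.3297
  t12: +10.0872
  t13: +1.4471
  t14: +66.8761
  t15: +0.1635
  t16: +10.0407
  t17: +29.4873
  t18: +0.4170
  t19: +1.3664
  t20: -0.0813
  t21: +27.1229
  t22: +13.2083
  t23: +3.9311
  t24: -0.1210
  t25: +2.7224
  t26: +0.5755
  t27: +3.7056
  t28: +14.2977
  t29: +29.2048
  t30: +0.0905
  t31: +0.8761
  t32: +0.5755
  t33: +1.4285
  t34: +47.7550
Σ = +389.2933 → |volume| = 389.29

Directed edges: 102 total, each appears once with its reverse present → watertight.
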